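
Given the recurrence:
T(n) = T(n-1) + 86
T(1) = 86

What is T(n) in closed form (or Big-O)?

Unrolling: T(n) = T(n-1) + 86 = T(n-2) + 2*86 = ... = T(1) + (n-1)*86 = 86 + (n-1)*86 = 86n.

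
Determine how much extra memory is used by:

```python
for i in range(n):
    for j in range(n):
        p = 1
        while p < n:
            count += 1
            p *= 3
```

Space complexity: O(1).
Only a constant amount of auxiliary storage is used; nothing grows with n.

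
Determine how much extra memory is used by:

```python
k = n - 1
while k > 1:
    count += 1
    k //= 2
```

Space complexity: O(1).
Only a constant amount of auxiliary storage is used; nothing grows with n.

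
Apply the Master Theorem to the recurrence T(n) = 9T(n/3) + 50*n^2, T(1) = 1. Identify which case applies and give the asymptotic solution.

a=9, b=3, f(n)=50*n^2.
log_3(9) = 2, so n^(log_b(a)) = n^2.
f(n) = Theta(n^2), so Case 2 applies.
T(n) = Theta(n^2 log n).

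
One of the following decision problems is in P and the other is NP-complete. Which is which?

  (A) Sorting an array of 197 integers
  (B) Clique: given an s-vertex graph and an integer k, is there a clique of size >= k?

(A) is P: merge sort runs in O(n log n).
(B) is NP-complete: complement of Independent Set / Vertex Cover (with k part of the input).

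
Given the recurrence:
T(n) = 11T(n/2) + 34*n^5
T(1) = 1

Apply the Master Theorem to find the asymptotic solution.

a=11, b=2, f(n)=34*n^5. log_2(11) = 3.459 < 5. Case 3: T(n) = O(n^5).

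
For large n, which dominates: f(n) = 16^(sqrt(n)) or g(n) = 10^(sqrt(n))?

f(n) = 16^(sqrt(n)) grows faster: ratio is (16/10)^(sqrt(n)) -> infinity since 16/10 > 1.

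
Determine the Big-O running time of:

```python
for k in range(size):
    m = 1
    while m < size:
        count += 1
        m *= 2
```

Time complexity: O(n log n).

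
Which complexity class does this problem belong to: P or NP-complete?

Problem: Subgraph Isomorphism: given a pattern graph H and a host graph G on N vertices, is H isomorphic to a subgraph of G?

This problem is NP-complete: generalizes Clique and Hamiltonian Path (pattern size is part of the input).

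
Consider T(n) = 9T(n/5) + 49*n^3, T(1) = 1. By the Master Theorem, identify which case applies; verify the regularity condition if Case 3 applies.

a=9, b=5, f(n)=49*n^3.
log_5(9) = 1.365 < 3.
f(n) = Omega(n^(1.365+epsilon)) for some epsilon > 0, so Case 3 is the candidate.
Regularity: a*f(n/b) = 9*49*(n/5)^3 = (9/125)*49*n^3 <= c*f(n) with c = 9/125 < 1. Satisfied.
Case 3: T(n) = Theta(n^3).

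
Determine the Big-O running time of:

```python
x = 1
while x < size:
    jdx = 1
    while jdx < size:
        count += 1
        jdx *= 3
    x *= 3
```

Time complexity: O(log^2 n).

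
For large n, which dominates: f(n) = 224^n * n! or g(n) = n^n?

f(n) = 224^n * n! grows faster: by Stirling n! ~ sqrt(2 pi n)(n/e)^n, so 224^n n! / n^n ~ (224/e)^n sqrt(2 pi n) -> infinity since 224/e > 1.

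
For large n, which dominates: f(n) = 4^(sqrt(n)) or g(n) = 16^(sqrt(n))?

g(n) = 16^(sqrt(n)) grows faster: ratio is (16/4)^(sqrt(n)) -> infinity since 16/4 > 1.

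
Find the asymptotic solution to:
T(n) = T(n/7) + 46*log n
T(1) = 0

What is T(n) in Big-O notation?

Each of the log_7(n) levels adds O(log n). T(n) = O(log^2 n).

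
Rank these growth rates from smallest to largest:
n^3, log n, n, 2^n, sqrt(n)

Ordered by growth rate: log n < sqrt(n) < n < n^3 < 2^n.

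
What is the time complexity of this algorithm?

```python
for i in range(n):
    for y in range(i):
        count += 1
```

Time complexity: O(n^2).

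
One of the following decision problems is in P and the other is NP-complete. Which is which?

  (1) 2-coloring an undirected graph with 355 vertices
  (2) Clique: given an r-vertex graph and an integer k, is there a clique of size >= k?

(1) is P: 2-coloring is bipartiteness testing via BFS, O(V+E).
(2) is NP-complete: complement of Independent Set / Vertex Cover (with k part of the input).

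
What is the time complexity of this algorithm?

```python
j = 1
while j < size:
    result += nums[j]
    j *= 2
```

Time complexity: O(log n).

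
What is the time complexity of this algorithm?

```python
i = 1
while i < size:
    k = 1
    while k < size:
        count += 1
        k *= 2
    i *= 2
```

Time complexity: O(log^2 n).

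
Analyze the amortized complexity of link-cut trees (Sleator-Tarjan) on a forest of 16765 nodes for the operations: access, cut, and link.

Link-cut trees represent the forest using splay trees over preferred paths. With potential Phi = sum over nodes of log(size of virtual subtree), each access on 16765 nodes is O(log 16765) = O(log n) amortized by the splay-tree access lemma. Cut and link are O(1) plus one access.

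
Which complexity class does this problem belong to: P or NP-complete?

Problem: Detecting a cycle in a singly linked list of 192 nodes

This problem is in P: Floyd's tortoise-and-hare runs in O(n) time, O(1) space.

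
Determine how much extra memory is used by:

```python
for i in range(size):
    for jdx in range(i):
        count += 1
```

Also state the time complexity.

Space complexity: O(1).
Only a constant amount of auxiliary storage is used; nothing grows with n.
Time complexity: O(n^2).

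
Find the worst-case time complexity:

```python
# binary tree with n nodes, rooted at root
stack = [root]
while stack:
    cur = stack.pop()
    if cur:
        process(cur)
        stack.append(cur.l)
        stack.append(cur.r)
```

Time complexity: O(n).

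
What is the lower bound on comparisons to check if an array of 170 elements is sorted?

To verify 170 elements are sorted, we must compare each consecutive pair. Skipping any pair allows an adversary to swap them. Therefore 169 comparisons are necessary and sufficient.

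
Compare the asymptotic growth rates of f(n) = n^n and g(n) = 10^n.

f(n) = n^n grows faster: n^n / 10^n = (n/10)^n -> infinity once n > 10.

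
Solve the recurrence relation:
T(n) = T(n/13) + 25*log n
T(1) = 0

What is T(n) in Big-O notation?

Each of the log_13(n) levels adds O(log n). T(n) = O(log^2 n).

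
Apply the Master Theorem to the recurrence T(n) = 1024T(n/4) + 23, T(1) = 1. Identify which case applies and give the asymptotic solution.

a=1024, b=4, f(n)=23.
log_4(1024) = 5 > 0.
Since f(n) = O(n^0) is polynomially smaller than n^5, Case 1 applies.
T(n) = Theta(n^5).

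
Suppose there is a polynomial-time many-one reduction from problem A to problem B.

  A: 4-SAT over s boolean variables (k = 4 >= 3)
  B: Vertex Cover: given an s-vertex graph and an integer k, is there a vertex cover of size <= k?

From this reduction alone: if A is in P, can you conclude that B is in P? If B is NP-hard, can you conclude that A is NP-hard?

A poly-time reduction A <=_p B transfers tractability DOWN (B easy => A easy) and hardness UP (A hard => B hard), not the reverse.
From A in P, the reduction alone does NOT give B in P: any problem in P trivially reduces to SAT, yet SAT is not known to be in P.
From B NP-hard, the reduction alone does NOT give A NP-hard: again, easy problems reduce to hard ones.
(Here in fact A is NP-complete and B is NP-complete.)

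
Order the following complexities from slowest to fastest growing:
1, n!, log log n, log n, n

Ordered by growth rate: 1 < log log n < log n < n < n!.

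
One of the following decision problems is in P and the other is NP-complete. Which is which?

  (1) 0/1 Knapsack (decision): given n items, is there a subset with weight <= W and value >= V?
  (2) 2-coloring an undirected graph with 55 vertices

(1) is NP-complete: reduces from Subset Sum.
(2) is P: 2-coloring is bipartiteness testing via BFS, O(V+E).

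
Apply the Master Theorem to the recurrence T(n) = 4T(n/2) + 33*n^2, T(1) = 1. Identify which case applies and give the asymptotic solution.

a=4, b=2, f(n)=33*n^2.
log_2(4) = 2, so n^(log_b(a)) = n^2.
f(n) = Theta(n^2), so Case 2 applies.
T(n) = Theta(n^2 log n).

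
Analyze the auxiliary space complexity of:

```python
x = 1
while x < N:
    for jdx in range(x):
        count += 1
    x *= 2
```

Space complexity: O(1).
Only a constant amount of auxiliary storage is used; nothing grows with n.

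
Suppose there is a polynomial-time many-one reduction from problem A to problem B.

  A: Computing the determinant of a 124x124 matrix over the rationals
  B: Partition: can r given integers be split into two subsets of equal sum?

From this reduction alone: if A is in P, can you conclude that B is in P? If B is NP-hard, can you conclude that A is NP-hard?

A poly-time reduction A <=_p B transfers tractability DOWN (B easy => A easy) and hardness UP (A hard => B hard), not the reverse.
From A in P, the reduction alone does NOT give B in P: any problem in P trivially reduces to SAT, yet SAT is not known to be in P.
From B NP-hard, the reduction alone does NOT give A NP-hard: again, easy problems reduce to hard ones.
(Here in fact A is P and B is NP-complete.)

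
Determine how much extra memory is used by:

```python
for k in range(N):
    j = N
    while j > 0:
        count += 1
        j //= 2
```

Space complexity: O(1).
Only a constant amount of auxiliary storage is used; nothing grows with n.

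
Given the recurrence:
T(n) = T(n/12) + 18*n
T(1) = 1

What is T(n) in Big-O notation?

Geometric series: 18*n*(1 + 1/12 + 1/12^2 + ...) = O(n). T(n) = O(n).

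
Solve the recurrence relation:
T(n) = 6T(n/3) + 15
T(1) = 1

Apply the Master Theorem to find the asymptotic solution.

a=6, b=3, f(n)=15. log_3(6) = 1.631. Case 1 of Master Theorem: T(n) = O(n^1.631).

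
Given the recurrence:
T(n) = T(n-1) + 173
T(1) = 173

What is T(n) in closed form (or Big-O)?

Unrolling: T(n) = T(n-1) + 173 = T(n-2) + 2*173 = ... = T(1) + (n-1)*173 = 173 + (n-1)*173 = 173n.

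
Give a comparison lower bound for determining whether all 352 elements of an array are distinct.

In the algebraic decision-tree model, the YES region for element distinctness on 352 elements has 352! connected components (one per ordering). Ben-Or's theorem then gives a lower bound of Omega(log(n!)) = Omega(n log n).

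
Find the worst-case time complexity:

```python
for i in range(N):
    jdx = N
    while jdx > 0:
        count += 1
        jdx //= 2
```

Time complexity: O(n log n).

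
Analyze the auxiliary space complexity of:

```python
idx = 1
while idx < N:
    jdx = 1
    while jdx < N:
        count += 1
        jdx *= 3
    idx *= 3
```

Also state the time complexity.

Space complexity: O(1).
Only a constant amount of auxiliary storage is used; nothing grows with n.
Time complexity: O(log^2 n).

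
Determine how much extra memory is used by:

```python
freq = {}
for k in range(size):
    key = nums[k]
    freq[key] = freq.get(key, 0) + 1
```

Space complexity: O(n).
Auxiliary storage grows linearly with the input size n in the worst case.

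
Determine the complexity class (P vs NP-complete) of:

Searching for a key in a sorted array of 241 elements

This problem is in P: binary search runs in O(log n).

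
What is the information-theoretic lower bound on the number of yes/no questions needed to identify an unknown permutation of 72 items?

There are 72! = 61234458376886086861524070385274672740778091784697328983823014963978384987221689274204160000000000000000 permutations. Each yes/no question gives at most 1 bit, so at least ceil(log_2(61234458376886086861524070385274672740778091784697328983823014963978384987221689274204160000000000000000)) = 345 questions are needed.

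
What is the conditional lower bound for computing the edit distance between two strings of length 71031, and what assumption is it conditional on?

Under SETH (the Strong Exponential Time Hypothesis), edit distance on length-71031 strings cannot be computed in O(n^(2-epsilon)) time for any epsilon > 0 (Backurs-Indyk). The reduction is from CNF-SAT via the orthogonal vectors problem.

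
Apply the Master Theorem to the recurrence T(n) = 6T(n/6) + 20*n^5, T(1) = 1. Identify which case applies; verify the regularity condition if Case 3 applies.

a=6, b=6, f(n)=20*n^5.
log_6(6) = 1 < 5.
f(n) = Omega(n^(1+epsilon)) for some epsilon > 0, so Case 3 is the candidate.
Regularity: a*f(n/b) = 6*20*(n/6)^5 = (6/7776)*20*n^5 <= c*f(n) with c = 6/7776 < 1. Satisfied.
Case 3: T(n) = Theta(n^5).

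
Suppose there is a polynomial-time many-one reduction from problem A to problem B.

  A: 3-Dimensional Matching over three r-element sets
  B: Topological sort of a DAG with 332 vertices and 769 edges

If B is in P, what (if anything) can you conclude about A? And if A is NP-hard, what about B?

A poly-time reduction A <=_p B means any A-instance can be transformed to a B-instance in poly time.
If B is in P: compose the reduction with B's poly-time algorithm to solve A in poly time, so A is in P.
If A is NP-hard: every NP problem reduces to A, which reduces to B; composing reductions, every NP problem reduces to B, so B is NP-hard.
(Here in fact A is NP-complete and B is in P, so no such reduction is known -- its existence would imply P = NP; the analysis concerns only what the assumed reduction would or would not let you conclude.)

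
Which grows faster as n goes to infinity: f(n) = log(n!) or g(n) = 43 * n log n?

f(n) = log(n!) and g(n) = 43 * n log n are Theta of each other: Stirling: log(n!) = n log n - n + O(log n) = Theta(n log n); the constant 43 doesn't change the Theta class.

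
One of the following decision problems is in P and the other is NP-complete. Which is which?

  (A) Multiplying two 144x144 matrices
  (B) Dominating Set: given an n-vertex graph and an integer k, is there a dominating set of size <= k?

(A) is P: the schoolbook algorithm runs in O(n^3).
(B) is NP-complete: reduces from Set Cover (with k part of the input).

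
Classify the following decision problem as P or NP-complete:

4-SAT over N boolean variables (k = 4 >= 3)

This problem is NP-complete: 3-SAT is NP-complete (Cook-Levin); k-SAT for k>=3 reduces from 3-SAT.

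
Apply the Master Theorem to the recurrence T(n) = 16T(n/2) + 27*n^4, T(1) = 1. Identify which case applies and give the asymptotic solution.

a=16, b=2, f(n)=27*n^4.
log_2(16) = 4, so n^(log_b(a)) = n^4.
f(n) = Theta(n^4), so Case 2 applies.
T(n) = Theta(n^4 log n).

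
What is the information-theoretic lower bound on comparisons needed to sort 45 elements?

There are 45! = 119622220865480194561963161495657715064383733760000000000 possible orderings. Each comparison gives 1 bit. We need at least ceil(log_2(119622220865480194561963161495657715064383733760000000000)) = 187 comparisons.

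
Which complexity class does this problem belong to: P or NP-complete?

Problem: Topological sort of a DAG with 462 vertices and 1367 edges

This problem is in P: DFS-based topological sort runs in O(V+E).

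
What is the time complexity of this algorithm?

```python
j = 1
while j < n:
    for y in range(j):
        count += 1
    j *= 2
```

Time complexity: O(n).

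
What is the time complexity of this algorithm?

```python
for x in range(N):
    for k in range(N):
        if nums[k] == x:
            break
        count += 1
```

Time complexity: O(n^2).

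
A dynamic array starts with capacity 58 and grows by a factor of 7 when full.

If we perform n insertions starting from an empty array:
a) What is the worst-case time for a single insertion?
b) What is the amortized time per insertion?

(a) Worst-case single insertion: O(n) -- when the array is full at capacity c, the resize copies all c elements, and c can be Theta(n).
(b) Resizes happen at sizes 58, 406, 2842, ... Total copy cost for n insertions: 58 + 406 + ... = O(n) (geometric series with ratio 1/7). Amortized cost per insertion: O(n)/n = O(1).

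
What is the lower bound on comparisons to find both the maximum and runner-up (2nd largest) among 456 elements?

Lower bound: finding the max needs 456-1 comparisons. By an adversary weight-doubling argument, the maximum element must personally win at least ceil(log_2(456)) = 9 comparisons in any correct algorithm. The 2nd largest is among those 9 direct losers, and distinguishing it requires 9-1 more comparisons. Total >= 456-1 + 9-1 = 463. A balanced tournament achieves this bound exactly.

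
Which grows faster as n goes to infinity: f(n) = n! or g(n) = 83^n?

f(n) = n! grows faster: n!/83^n -> infinity by Stirling.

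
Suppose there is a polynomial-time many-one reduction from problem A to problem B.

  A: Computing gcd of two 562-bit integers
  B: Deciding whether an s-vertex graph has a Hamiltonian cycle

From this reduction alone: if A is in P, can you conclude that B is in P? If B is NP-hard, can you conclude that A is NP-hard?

A poly-time reduction A <=_p B transfers tractability DOWN (B easy => A easy) and hardness UP (A hard => B hard), not the reverse.
From A in P, the reduction alone does NOT give B in P: any problem in P trivially reduces to SAT, yet SAT is not known to be in P.
From B NP-hard, the reduction alone does NOT give A NP-hard: again, easy problems reduce to hard ones.
(Here in fact A is P and B is NP-complete.)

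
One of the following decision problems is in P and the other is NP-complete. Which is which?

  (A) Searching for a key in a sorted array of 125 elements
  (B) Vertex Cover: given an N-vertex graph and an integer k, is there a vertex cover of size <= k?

(A) is P: binary search runs in O(log n).
(B) is NP-complete: one of Karp's 21 NP-complete problems (with k part of the input; for any fixed constant k it is in P).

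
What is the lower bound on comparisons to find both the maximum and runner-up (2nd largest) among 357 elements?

Lower bound: finding the max needs 357-1 comparisons. By an adversary weight-doubling argument, the maximum element must personally win at least ceil(log_2(357)) = 9 comparisons in any correct algorithm. The 2nd largest is among those 9 direct losers, and distinguishing it requires 9-1 more comparisons. Total >= 357-1 + 9-1 = 364. A balanced tournament achieves this bound exactly.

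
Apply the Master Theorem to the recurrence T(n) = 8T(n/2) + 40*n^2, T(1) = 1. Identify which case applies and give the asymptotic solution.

a=8, b=2, f(n)=40*n^2.
log_2(8) = 3 > 2.
Since f(n) = O(n^2) is polynomially smaller than n^3, Case 1 applies.
T(n) = Theta(n^3).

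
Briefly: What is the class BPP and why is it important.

BPP (Bounded-error Probabilistic Polynomial time) is the class of problems solvable by a randomized algorithm in polynomial time with error probability at most 1/3. BPP contains P and is contained in PSPACE. It is widely conjectured that P = BPP, meaning randomness does not help for decision problems.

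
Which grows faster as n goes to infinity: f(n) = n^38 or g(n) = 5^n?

g(n) = 5^n grows faster: any exponential with base > 1 dominates every polynomial.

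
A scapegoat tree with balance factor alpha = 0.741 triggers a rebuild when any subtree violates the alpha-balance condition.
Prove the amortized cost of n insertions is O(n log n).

Define potential Phi = c * sum of |size(left(v)) - size(right(v))| over all nodes. An insertion at depth d costs O(d) = O(log n) and increases Phi by O(log n). When a rebuild of subtree of size s occurs, it costs O(s) but reduces Phi by Omega(s). With alpha = 0.741, between rebuilds Omega(s) insertions must occur. Amortized cost per insertion: O(log n).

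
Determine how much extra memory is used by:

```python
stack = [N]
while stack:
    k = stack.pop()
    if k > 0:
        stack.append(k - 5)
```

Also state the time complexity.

Space complexity: O(1).
Only a constant amount of auxiliary storage is used; nothing grows with n.
Time complexity: O(n).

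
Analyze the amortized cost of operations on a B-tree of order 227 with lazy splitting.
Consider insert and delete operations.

In a B-tree of order 227, a node splits when it has 227 keys. With lazy splitting, we use potential Phi = number of full nodes + number of near-empty nodes. Each split costs O(1) but reduces potential. Between splits, at least 113 insertions must occur in that node. Amortized structural cost is O(1) per operation, plus O(log_227 n) traversal.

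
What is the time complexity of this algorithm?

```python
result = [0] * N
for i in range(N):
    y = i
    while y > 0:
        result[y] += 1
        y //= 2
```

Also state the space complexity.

Time complexity: O(n log n).
Space complexity: O(n).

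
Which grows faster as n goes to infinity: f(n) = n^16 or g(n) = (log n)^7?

f(n) = n^16 grows faster: any positive polynomial dominates any polylog.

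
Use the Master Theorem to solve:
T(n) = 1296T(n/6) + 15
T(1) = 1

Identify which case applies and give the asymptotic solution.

a=1296, b=6, f(n)=15.
log_6(1296) = 4 > 0.
Since f(n) = O(n^0) is polynomially smaller than n^4, Case 1 applies.
T(n) = Theta(n^4).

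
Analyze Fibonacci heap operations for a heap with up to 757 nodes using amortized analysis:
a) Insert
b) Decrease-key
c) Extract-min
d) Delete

Fibonacci heaps use lazy consolidation. Potential function Phi = t + 2m (t = number of trees, m = marked nodes).
- Insert: O(1) actual, Delta Phi = +1 (one new tree) => O(1) amortized.
- Decrease-key: with c cascading cuts, actual cost is O(c); Delta Phi <= c - 2(c-1) + 2 = 4 - c (c new trees; >= c-1 marks cleared; <= 1 new mark). Amortized O(c) + (4 - c) = O(1).
- Extract-min: O(D(n) + t) actual; consolidation drops t to <= D(n)+1, so Delta Phi pays for the t term. D(n) = O(log n) for n = 757 => O(log n) amortized.
- Delete: decrease-key to -inf then extract-min = O(log n).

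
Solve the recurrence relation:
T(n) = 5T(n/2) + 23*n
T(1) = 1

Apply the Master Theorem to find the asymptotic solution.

a=5, b=2, f(n)=23*n. log_2(5) = 2.322. Case 1 of Master Theorem: T(n) = O(n^2.322).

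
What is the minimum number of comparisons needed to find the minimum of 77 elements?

Finding the minimum requires 76 comparisons, identical reasoning to finding the maximum. Each comparison eliminates one candidate.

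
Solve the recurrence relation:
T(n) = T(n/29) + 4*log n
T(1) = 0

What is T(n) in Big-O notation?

Each of the log_29(n) levels adds O(log n). T(n) = O(log^2 n).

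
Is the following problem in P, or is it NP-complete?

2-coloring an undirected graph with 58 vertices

This problem is in P: 2-coloring is bipartiteness testing via BFS, O(V+E).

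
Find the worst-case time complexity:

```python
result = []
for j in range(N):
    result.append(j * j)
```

Time complexity: O(n).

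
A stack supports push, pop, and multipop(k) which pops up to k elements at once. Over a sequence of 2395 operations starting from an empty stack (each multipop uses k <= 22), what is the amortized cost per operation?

Each element is pushed exactly once and popped at most once (whether by pop or as part of a multipop). So the total number of individual pops over the whole sequence is at most the number of pushes, which is at most 2395. Total work <= 2 * 2395, hence O(1) amortized per operation.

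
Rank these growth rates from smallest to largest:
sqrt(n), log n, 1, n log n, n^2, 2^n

Ordered by growth rate: 1 < log n < sqrt(n) < n log n < n^2 < 2^n.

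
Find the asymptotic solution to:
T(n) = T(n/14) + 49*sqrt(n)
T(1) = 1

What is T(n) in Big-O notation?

Each level contributes sqrt(n/14^k). Geometric series with ratio 1/sqrt(14) < 1 sums to O(sqrt(n)).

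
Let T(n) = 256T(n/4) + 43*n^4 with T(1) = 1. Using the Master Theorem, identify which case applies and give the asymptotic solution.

a=256, b=4, f(n)=43*n^4.
log_4(256) = 4, so n^(log_b(a)) = n^4.
f(n) = Theta(n^4), so Case 2 applies.
T(n) = Theta(n^4 log n).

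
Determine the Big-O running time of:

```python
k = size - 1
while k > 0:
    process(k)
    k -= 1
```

Time complexity: O(n).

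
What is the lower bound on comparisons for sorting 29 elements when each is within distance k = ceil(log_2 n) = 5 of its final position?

Partition the 29 positions into floor(n/k) blocks of k = 5 consecutive positions; any permutation within a block keeps every element within k of its final position, so there are at least (k!)^(n/k) distinguishable inputs. Lower bound: log_2((k!)^(n/k)) = (n/k) * log_2(k!) = Theta(n log k); with k = ceil(log_2 n), this is Omega(n log log n).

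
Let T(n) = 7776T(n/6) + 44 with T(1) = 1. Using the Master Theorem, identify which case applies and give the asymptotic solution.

a=7776, b=6, f(n)=44.
log_6(7776) = 5 > 0.
Since f(n) = O(n^0) is polynomially smaller than n^5, Case 1 applies.
T(n) = Theta(n^5).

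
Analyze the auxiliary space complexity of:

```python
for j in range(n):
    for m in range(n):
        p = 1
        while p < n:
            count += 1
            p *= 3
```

Space complexity: O(1).
Only a constant amount of auxiliary storage is used; nothing grows with n.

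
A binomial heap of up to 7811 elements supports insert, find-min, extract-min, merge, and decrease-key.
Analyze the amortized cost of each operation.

A binomial heap with n <= 7811 elements has at most floor(log_2 7811) + 1 = 13 trees. Using potential Phi = number of trees: Insert adds one tree, but cascading merges reduce count -- amortized O(1). Find-min reads the cached minimum pointer: O(1). Extract-min creates O(log n) new trees: O(log n). Merge combines tree lists: O(log n). Decrease-key sifts the element up its tree of height <= log n: O(log n).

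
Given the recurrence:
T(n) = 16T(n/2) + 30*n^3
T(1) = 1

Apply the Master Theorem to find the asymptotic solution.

a=16, b=2, f(n)=30*n^3. log_2(16) = 4. Case 1 of Master Theorem: T(n) = O(n^4).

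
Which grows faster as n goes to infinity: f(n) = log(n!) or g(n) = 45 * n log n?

f(n) = log(n!) and g(n) = 45 * n log n are Theta of each other: Stirling: log(n!) = n log n - n + O(log n) = Theta(n log n); the constant 45 doesn't change the Theta class.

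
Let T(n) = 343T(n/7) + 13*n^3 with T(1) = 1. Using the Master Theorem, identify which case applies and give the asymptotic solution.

a=343, b=7, f(n)=13*n^3.
log_7(343) = 3, so n^(log_b(a)) = n^3.
f(n) = Theta(n^3), so Case 2 applies.
T(n) = Theta(n^3 log n).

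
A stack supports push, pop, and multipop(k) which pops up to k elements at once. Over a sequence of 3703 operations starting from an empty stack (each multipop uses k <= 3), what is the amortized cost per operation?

Each element is pushed exactly once and popped at most once (whether by pop or as part of a multipop). So the total number of individual pops over the whole sequence is at most the number of pushes, which is at most 3703. Total work <= 2 * 3703, hence O(1) amortized per operation.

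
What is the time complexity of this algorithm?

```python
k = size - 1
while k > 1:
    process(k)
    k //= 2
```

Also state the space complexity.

Time complexity: O(log n).
Space complexity: O(1).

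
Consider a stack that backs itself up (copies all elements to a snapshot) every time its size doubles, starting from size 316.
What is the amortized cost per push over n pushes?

Backups occur at sizes 316, 632, 1264, ..., copying 316 + 632 + 1264 + ... <= 2n elements total (geometric series). Spread over n pushes, the amortized backup cost is O(1) per push.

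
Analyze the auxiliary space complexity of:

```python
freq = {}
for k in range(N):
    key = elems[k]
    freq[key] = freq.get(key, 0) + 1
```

Space complexity: O(n).
Auxiliary storage grows linearly with the input size n in the worst case.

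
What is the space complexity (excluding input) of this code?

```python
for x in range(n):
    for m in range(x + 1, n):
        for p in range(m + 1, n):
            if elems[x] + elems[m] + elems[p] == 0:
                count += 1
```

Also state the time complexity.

Space complexity: O(1).
Only a constant amount of auxiliary storage is used; nothing grows with n.
Time complexity: O(n^3).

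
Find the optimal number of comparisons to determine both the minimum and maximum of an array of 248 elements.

Naive approach: 494 comparisons (247 for max + 247 for min).
Optimal: Compare elements in pairs first (floor(n/2) = 124 comparisons), then find max among winners and min among losers (123 comparisons each).
Total: ceil(3n/2) - 2 = 370 comparisons. An adversary argument shows this is also a lower bound.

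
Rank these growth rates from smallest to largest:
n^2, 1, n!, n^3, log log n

Ordered by growth rate: 1 < log log n < n^2 < n^3 < n!.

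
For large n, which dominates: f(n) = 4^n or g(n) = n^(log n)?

f(n) = 4^n grows faster: take logs: log(n^(log n)) = (log n)^2, log(4^n) = n log 4; n dominates (log n)^2.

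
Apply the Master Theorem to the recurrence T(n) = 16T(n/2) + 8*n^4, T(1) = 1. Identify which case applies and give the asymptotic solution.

a=16, b=2, f(n)=8*n^4.
log_2(16) = 4, so n^(log_b(a)) = n^4.
f(n) = Theta(n^4), so Case 2 applies.
T(n) = Theta(n^4 log n).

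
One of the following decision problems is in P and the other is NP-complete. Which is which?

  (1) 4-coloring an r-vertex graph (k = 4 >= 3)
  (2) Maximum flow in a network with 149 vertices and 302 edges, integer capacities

(1) is NP-complete: graph k-coloring for k>=3 is NP-complete by reduction from 3-SAT.
(2) is P: Edmonds-Karp / push-relabel run in polynomial time.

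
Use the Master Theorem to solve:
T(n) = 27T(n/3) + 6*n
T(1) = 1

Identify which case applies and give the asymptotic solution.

a=27, b=3, f(n)=6*n.
log_3(27) = 3 > 1.
Since f(n) = O(n^1) is polynomially smaller than n^3, Case 1 applies.
T(n) = Theta(n^3).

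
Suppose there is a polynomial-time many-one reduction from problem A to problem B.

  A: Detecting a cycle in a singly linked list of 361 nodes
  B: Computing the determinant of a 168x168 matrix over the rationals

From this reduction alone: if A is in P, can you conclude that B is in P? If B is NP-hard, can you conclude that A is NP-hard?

A poly-time reduction A <=_p B transfers tractability DOWN (B easy => A easy) and hardness UP (A hard => B hard), not the reverse.
From A in P, the reduction alone does NOT give B in P: any problem in P trivially reduces to SAT, yet SAT is not known to be in P.
From B NP-hard, the reduction alone does NOT give A NP-hard: again, easy problems reduce to hard ones.
(Here in fact A is P and B is P.)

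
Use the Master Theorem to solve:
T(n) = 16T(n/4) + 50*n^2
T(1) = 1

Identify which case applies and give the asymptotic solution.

a=16, b=4, f(n)=50*n^2.
log_4(16) = 2, so n^(log_b(a)) = n^2.
f(n) = Theta(n^2), so Case 2 applies.
T(n) = Theta(n^2 log n).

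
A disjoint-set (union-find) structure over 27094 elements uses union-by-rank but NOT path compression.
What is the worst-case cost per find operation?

Union-by-rank alone keeps every tree's height <= log_2(27094) ~= 14.7. Each find traverses from a node to its root, costing O(height) = O(log n). Without path compression this bound is tight.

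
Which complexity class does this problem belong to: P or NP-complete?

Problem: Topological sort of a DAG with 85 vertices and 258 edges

This problem is in P: DFS-based topological sort runs in O(V+E).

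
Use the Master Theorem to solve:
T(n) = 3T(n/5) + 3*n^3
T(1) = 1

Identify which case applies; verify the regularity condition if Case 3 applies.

a=3, b=5, f(n)=3*n^3.
log_5(3) = 0.6826 < 3.
f(n) = Omega(n^(0.6826+epsilon)) for some epsilon > 0, so Case 3 is the candidate.
Regularity: a*f(n/b) = 3*3*(n/5)^3 = (3/125)*3*n^3 <= c*f(n) with c = 3/125 < 1. Satisfied.
Case 3: T(n) = Theta(n^3).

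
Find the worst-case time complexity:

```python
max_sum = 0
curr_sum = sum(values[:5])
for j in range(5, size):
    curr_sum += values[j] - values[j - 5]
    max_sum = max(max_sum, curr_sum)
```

Time complexity: O(n).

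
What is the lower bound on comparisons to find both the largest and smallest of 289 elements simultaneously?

Pair elements first (floor(289/2) comparisons), then find max among winners and min among losers. Total: ceil(3*289/2) - 2 = 432 comparisons.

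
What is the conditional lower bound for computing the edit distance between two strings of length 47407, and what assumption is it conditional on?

Under SETH (the Strong Exponential Time Hypothesis), edit distance on length-47407 strings cannot be computed in O(n^(2-epsilon)) time for any epsilon > 0 (Backurs-Indyk). The reduction is from CNF-SAT via the orthogonal vectors problem.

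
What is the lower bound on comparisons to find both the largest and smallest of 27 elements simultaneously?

Pair elements first (floor(27/2) comparisons), then find max among winners and min among losers. Total: ceil(3*27/2) - 2 = 39 comparisons.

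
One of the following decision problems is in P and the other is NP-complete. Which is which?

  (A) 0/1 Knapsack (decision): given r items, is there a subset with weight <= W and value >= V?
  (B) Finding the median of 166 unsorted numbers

(A) is NP-complete: reduces from Subset Sum.
(B) is P: linear-time selection (median-of-medians) runs in O(n).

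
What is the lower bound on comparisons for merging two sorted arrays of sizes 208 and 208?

Adversary argument: with sizes 208 and 208 (differing by at most 1), interleave the two arrays so that every consecutive pair in the output comes from different inputs. Then each of the 415 adjacent output pairs must be directly compared, or the algorithm cannot determine their relative order. So 415 comparisons are necessary; standard merge achieves this.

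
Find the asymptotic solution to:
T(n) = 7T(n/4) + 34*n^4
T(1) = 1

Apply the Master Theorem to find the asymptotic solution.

a=7, b=4, f(n)=34*n^4. log_4(7) = 1.404 < 4. Case 3: T(n) = O(n^4).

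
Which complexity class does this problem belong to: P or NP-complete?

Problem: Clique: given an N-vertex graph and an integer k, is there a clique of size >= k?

This problem is NP-complete: complement of Independent Set / Vertex Cover (with k part of the input).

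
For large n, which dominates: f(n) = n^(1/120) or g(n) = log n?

f(n) = n^(1/120) grows faster: any positive power of n dominates log n.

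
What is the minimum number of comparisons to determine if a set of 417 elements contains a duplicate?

Determining if 417 elements are all distinct requires Omega(n log n) comparisons in the comparison model. This follows from the element distinctness lower bound.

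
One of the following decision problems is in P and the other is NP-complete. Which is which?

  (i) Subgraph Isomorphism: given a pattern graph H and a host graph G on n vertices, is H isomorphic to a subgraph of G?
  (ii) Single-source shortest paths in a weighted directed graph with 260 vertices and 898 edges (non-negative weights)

(i) is NP-complete: generalizes Clique and Hamiltonian Path (pattern size is part of the input).
(ii) is P: Dijkstra's algorithm runs in O((V+E) log V).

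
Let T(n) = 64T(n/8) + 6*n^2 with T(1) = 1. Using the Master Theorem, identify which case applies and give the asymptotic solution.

a=64, b=8, f(n)=6*n^2.
log_8(64) = 2, so n^(log_b(a)) = n^2.
f(n) = Theta(n^2), so Case 2 applies.
T(n) = Theta(n^2 log n).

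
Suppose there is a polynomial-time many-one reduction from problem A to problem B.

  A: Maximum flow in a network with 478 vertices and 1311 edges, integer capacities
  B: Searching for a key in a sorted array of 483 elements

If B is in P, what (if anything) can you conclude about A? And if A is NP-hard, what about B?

A poly-time reduction A <=_p B means any A-instance can be transformed to a B-instance in poly time.
If B is in P: compose the reduction with B's poly-time algorithm to solve A in poly time, so A is in P.
If A is NP-hard: every NP problem reduces to A, which reduces to B; composing reductions, every NP problem reduces to B, so B is NP-hard.
(Here in fact A is P and B is P.)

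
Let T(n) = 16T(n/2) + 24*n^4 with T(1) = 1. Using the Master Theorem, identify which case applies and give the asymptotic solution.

a=16, b=2, f(n)=24*n^4.
log_2(16) = 4, so n^(log_b(a)) = n^4.
f(n) = Theta(n^4), so Case 2 applies.
T(n) = Theta(n^4 log n).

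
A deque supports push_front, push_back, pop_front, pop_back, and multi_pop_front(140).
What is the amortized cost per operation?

Assign 2 credits to each push operation. A pop uses 1 saved credit. multi_pop_front(140) uses up to 140 saved credits from previous pushes. Credits never go negative. Amortized cost is O(1).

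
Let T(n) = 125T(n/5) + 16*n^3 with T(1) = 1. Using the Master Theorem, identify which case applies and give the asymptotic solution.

a=125, b=5, f(n)=16*n^3.
log_5(125) = 3, so n^(log_b(a)) = n^3.
f(n) = Theta(n^3), so Case 2 applies.
T(n) = Theta(n^3 log n).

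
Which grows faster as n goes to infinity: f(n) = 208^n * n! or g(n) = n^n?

f(n) = 208^n * n! grows faster: by Stirling n! ~ sqrt(2 pi n)(n/e)^n, so 208^n n! / n^n ~ (208/e)^n sqrt(2 pi n) -> infinity since 208/e > 1.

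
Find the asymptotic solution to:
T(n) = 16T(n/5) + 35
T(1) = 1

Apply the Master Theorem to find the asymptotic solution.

a=16, b=5, f(n)=35. log_5(16) = 1.723. Case 1 of Master Theorem: T(n) = O(n^1.723).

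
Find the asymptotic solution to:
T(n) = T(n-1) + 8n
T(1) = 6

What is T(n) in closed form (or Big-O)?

Unrolling: T(n) = 6 + 8*(2 + 3 + ... + n) = 6 + 8*(n(n+1)/2 - 1) = O(n^2).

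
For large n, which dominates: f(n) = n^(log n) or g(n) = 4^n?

g(n) = 4^n grows faster: take logs: log(n^(log n)) = (log n)^2, log(4^n) = n log 4; n dominates (log n)^2.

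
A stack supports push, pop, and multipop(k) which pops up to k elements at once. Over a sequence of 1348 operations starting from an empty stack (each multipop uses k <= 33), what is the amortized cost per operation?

Each element is pushed exactly once and popped at most once (whether by pop or as part of a multipop). So the total number of individual pops over the whole sequence is at most the number of pushes, which is at most 1348. Total work <= 2 * 1348, hence O(1) amortized per operation.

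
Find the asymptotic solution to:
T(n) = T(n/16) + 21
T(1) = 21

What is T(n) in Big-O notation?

Each step divides n by 16 and adds 21. After log_16(n) steps, T(n) = O(log n).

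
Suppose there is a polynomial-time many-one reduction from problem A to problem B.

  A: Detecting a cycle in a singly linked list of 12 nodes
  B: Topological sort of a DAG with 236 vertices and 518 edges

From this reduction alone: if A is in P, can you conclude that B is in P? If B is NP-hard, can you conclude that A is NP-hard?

A poly-time reduction A <=_p B transfers tractability DOWN (B easy => A easy) and hardness UP (A hard => B hard), not the reverse.
From A in P, the reduction alone does NOT give B in P: any problem in P trivially reduces to SAT, yet SAT is not known to be in P.
From B NP-hard, the reduction alone does NOT give A NP-hard: again, easy problems reduce to hard ones.
(Here in fact A is P and B is P.)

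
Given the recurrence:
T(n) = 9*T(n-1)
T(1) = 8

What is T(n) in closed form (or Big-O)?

Each step multiplies by 9. T(n) = T(1)*9^(n-1) = 8*9^(n-1).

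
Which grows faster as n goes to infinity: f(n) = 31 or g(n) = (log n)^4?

g(n) = (log n)^4 grows faster: any unbounded function dominates a constant.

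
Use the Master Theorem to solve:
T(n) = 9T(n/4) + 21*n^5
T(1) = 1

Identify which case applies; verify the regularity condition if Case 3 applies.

a=9, b=4, f(n)=21*n^5.
log_4(9) = 1.585 < 5.
f(n) = Omega(n^(1.585+epsilon)) for some epsilon > 0, so Case 3 is the candidate.
Regularity: a*f(n/b) = 9*21*(n/4)^5 = (9/1024)*21*n^5 <= c*f(n) with c = 9/1024 < 1. Satisfied.
Case 3: T(n) = Theta(n^5).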